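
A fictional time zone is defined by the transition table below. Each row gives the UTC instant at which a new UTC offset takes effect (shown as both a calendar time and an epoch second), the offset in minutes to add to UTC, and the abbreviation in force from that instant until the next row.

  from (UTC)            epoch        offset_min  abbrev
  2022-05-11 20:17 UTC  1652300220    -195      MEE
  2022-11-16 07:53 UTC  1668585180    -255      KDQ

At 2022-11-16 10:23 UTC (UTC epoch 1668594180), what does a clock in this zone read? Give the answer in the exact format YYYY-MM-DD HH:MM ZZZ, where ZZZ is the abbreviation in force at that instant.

Query: 2022-11-16 10:23 UTC
Rule 2/2 (KDQ, -04:15): 2022-11-16 07:53 UTC ≤ query < +∞
10·60 + 23 - 255 = 368 min
368 = 0·1440 + 368; 368 = 6·60 + 8 → 06:08, same day
→ 2022-11-16 06:08 KDQ

2022-11-16 06:08 KDQ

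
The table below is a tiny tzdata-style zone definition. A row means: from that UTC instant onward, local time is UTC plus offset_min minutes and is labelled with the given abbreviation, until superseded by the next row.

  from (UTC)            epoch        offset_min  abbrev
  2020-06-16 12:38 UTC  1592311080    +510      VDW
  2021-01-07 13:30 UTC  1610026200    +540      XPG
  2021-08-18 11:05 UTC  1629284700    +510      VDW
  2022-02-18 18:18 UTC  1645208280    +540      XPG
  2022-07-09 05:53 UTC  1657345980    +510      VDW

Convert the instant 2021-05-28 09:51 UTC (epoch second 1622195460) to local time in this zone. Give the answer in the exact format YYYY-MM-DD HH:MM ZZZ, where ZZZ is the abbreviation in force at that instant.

Query: 2021-05-28 09:51 UTC
Rule 2/5 (XPG, +09:00): 2021-01-07 13:30 UTC ≤ query < 2021-08-18 11:05 UTC
9·60 + 51 + 540 = 1131 min
1131 = 0·1440 + 1131; 1131 = 18·60 + 51 → 18:51, same day
→ 2021-05-28 18:51 XPG

2021-05-28 18:51 XPG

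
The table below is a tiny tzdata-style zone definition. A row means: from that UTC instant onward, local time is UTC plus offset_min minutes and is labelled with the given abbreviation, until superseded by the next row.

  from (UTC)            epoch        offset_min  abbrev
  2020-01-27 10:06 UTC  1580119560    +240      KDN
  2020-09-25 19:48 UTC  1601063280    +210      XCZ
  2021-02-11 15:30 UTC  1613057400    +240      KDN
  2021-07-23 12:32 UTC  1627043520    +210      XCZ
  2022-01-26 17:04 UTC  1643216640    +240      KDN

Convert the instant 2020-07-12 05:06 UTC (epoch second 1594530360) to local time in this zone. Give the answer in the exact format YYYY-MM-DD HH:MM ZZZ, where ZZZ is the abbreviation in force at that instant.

Query: 2020-07-12 05:06 UTC
Rule 1/5 (KDN, +04:00): 2020-01-27 10:06 UTC ≤ query < 2020-09-25 19:48 UTC
5·60 + 6 + 240 = 546 min
546 = 0·1440 + 546; 546 = 9·60 + 6 → 09:06, same day
→ 2020-07-12 09:06 KDN

2020-07-12 09:06 KDN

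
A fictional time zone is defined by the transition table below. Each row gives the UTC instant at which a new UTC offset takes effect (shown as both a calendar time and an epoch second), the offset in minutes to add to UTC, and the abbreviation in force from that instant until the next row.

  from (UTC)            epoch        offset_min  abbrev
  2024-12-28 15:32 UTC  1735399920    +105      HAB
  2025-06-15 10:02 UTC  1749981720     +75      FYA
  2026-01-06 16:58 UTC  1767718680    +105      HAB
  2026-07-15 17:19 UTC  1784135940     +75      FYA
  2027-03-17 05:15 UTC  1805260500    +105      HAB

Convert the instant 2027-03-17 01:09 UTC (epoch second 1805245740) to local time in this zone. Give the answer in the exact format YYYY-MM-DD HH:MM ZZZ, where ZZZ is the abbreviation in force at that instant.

2027-03-17 02:24 FYA

Query: 2027-03-17 01:09 UTC
Rule 4/5 (FYA, +01:15): 2026-07-15 17:19 UTC ≤ query < 2027-03-17 05:15 UTC
1·60 + 9 + 75 = 144 min
144 = 0·1440 + 144; 144 = 2·60 + 24 → 02:24, same day
→ 2027-03-17 02:24 FYA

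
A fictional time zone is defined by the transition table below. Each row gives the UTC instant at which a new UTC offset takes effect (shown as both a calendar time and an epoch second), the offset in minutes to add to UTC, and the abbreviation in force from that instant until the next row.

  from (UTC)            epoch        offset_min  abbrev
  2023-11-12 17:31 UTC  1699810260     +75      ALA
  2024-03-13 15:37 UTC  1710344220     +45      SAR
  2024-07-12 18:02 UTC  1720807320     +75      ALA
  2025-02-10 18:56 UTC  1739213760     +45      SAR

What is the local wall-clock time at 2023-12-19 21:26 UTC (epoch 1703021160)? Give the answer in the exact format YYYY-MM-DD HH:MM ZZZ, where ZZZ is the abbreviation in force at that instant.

2023-12-19 22:41 ALA

Query: 2023-12-19 21:26 UTC
Rule 1/4 (ALA, +01:15): 2023-11-12 17:31 UTC ≤ query < 2024-03-13 15:37 UTC
21·60 + 26 + 75 = 1361 min
1361 = 0·1440 + 1361; 1361 = 22·60 + 41 → 22:41, same day
→ 2023-12-19 22:41 ALA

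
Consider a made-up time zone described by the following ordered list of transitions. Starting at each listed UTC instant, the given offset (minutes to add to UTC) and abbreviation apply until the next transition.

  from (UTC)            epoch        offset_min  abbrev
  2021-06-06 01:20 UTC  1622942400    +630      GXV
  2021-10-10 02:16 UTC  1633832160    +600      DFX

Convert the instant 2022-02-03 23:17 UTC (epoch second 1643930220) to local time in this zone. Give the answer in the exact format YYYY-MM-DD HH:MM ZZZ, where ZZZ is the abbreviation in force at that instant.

Query: 2022-02-03 23:17 UTC
Rule 2/2 (DFX, +10:00): 2021-10-10 02:16 UTC ≤ query < +∞
23·60 + 17 + 600 = 1997 min
1997 = 1·1440 + 557; 557 = 9·60 + 17 → 09:17, 2022-02-03 + 1 day = 2022-02-04
→ 2022-02-04 09:17 DFX

2022-02-04 09:17 DFX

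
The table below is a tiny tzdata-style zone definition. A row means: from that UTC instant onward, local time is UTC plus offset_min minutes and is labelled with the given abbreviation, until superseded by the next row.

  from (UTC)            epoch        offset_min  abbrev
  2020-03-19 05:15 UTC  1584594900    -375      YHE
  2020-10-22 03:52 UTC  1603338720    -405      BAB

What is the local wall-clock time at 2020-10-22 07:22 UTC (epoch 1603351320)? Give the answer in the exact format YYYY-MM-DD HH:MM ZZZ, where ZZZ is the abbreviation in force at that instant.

2020-10-22 00:37 BAB

Query: 2020-10-22 07:22 UTC
Rule 2/2 (BAB, -06:45): 2020-10-22 03:52 UTC ≤ query < +∞
7·60 + 22 - 405 = 37 min
37 = 0·1440 + 37; 37 = 0·60 + 37 → 00:37, same day
→ 2020-10-22 00:37 BAB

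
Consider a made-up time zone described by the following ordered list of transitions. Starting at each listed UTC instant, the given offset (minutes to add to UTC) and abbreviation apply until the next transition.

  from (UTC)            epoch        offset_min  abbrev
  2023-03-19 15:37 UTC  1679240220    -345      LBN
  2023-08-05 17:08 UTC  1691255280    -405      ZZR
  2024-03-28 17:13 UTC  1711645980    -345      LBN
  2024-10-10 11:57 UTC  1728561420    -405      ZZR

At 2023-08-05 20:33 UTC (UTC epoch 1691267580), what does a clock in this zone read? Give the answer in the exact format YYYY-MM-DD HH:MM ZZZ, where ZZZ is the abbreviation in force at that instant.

2023-08-05 13:48 ZZR

Query: 2023-08-05 20:33 UTC
Rule 2/4 (ZZR, -06:45): 2023-08-05 17:08 UTC ≤ query < 2024-03-28 17:13 UTC
20·60 + 33 - 405 = 828 min
828 = 0·1440 + 828; 828 = 13·60 + 48 → 13:48, same day
→ 2023-08-05 13:48 ZZR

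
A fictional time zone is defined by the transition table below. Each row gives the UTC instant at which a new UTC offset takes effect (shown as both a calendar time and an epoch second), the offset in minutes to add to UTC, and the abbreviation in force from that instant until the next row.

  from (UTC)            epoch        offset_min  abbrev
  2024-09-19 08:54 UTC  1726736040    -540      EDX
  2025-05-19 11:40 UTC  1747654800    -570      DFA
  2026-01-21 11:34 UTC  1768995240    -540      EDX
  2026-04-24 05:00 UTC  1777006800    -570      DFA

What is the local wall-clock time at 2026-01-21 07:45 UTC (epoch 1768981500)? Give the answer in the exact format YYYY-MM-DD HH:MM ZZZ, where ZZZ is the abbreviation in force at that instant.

Query: 2026-01-21 07:45 UTC
Rule 2/4 (DFA, -09:30): 2025-05-19 11:40 UTC ≤ query < 2026-01-21 11:34 UTC
7·60 + 45 - 570 = -105 min
-105 = -1·1440 + 1335; 1335 = 22·60 + 15 → 22:15, 2026-01-21 - 1 day = 2026-01-20
→ 2026-01-20 22:15 DFA

2026-01-20 22:15 DFA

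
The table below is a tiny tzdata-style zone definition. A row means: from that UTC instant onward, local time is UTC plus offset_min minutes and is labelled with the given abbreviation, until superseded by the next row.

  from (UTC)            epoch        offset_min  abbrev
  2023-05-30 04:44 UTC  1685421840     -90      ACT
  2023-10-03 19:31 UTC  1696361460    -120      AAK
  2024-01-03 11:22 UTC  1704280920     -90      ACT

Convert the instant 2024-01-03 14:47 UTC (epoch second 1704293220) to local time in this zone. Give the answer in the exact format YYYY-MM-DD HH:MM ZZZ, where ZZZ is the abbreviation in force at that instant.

2024-01-03 13:17 ACT

Query: 2024-01-03 14:47 UTC
Rule 3/3 (ACT, -01:30): 2024-01-03 11:22 UTC ≤ query < +∞
14·60 + 47 - 90 = 797 min
797 = 0·1440 + 797; 797 = 13·60 + 17 → 13:17, same day
→ 2024-01-03 13:17 ACT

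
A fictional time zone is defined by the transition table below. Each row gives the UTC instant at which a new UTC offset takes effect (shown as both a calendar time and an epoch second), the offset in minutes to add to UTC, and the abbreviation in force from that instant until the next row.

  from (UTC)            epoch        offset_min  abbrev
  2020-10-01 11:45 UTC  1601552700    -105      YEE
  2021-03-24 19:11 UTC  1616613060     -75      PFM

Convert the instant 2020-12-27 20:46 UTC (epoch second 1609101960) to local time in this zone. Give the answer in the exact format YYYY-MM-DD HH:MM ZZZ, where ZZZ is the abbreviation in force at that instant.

2020-12-27 19:01 YEE

Query: 2020-12-27 20:46 UTC
Rule 1/2 (YEE, -01:45): 2020-10-01 11:45 UTC ≤ query < 2021-03-24 19:11 UTC
20·60 + 46 - 105 = 1141 min
1141 = 0·1440 + 1141; 1141 = 19·60 + 1 → 19:01, same day
→ 2020-12-27 19:01 YEE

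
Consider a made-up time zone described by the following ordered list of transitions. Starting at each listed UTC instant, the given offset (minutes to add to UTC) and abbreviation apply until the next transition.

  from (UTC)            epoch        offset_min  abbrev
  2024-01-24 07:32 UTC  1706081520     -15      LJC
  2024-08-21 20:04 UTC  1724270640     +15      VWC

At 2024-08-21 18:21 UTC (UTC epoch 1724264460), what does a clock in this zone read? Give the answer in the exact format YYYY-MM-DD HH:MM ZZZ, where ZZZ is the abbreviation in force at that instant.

2024-08-21 18:06 LJC

Query: 2024-08-21 18:21 UTC
Rule 1/2 (LJC, -00:15): 2024-01-24 07:32 UTC ≤ query < 2024-08-21 20:04 UTC
18·60 + 21 - 15 = 1086 min
1086 = 0·1440 + 1086; 1086 = 18·60 + 6 → 18:06, same day
→ 2024-08-21 18:06 LJC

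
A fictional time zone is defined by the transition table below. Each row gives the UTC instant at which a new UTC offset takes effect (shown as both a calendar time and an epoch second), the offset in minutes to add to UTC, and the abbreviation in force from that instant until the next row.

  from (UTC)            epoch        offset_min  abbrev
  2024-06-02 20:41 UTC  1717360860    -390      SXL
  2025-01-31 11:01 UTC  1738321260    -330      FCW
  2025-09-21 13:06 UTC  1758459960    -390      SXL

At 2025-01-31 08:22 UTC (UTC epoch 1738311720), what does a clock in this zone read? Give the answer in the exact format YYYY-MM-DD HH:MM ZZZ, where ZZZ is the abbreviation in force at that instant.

Query: 2025-01-31 08:22 UTC
Rule 1/3 (SXL, -06:30): 2024-06-02 20:41 UTC ≤ query < 2025-01-31 11:01 UTC
8·60 + 22 - 390 = 112 min
112 = 0·1440 + 112; 112 = 1·60 + 52 → 01:52, same day
→ 2025-01-31 01:52 SXL

2025-01-31 01:52 SXL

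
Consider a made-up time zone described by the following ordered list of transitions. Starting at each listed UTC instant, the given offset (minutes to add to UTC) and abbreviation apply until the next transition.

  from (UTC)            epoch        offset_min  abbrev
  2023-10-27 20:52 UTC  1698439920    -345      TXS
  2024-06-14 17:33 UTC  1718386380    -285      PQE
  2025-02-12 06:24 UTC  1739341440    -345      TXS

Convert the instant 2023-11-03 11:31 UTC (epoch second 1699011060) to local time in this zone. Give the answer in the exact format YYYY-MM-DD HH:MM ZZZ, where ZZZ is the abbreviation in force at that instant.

2023-11-03 05:46 TXS

Query: 2023-11-03 11:31 UTC
Rule 1/3 (TXS, -05:45): 2023-10-27 20:52 UTC ≤ query < 2024-06-14 17:33 UTC
11·60 + 31 - 345 = 346 min
346 = 0·1440 + 346; 346 = 5·60 + 46 → 05:46, same day
→ 2023-11-03 05:46 TXS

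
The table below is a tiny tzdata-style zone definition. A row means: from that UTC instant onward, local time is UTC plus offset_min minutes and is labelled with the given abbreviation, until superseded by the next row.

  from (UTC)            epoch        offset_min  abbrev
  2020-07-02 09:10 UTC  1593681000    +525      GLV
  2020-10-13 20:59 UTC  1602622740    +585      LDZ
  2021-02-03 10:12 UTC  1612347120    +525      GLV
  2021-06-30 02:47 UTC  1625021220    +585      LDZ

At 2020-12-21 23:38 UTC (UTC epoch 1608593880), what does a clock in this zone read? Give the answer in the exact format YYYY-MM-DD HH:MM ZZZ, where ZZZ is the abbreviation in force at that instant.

Query: 2020-12-21 23:38 UTC
Rule 2/4 (LDZ, +09:45): 2020-10-13 20:59 UTC ≤ query < 2021-02-03 10:12 UTC
23·60 + 38 + 585 = 2003 min
2003 = 1·1440 + 563; 563 = 9·60 + 23 → 09:23, 2020-12-21 + 1 day = 2020-12-22
→ 2020-12-22 09:23 LDZ

2020-12-22 09:23 LDZ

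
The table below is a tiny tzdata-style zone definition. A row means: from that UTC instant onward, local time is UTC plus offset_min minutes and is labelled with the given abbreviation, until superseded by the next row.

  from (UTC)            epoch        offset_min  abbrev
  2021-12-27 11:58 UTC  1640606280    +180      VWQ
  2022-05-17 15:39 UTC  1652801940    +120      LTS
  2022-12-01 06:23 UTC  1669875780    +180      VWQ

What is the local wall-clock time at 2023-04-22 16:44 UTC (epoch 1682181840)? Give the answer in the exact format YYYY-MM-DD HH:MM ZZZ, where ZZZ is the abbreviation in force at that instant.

2023-04-22 19:44 VWQ

Query: 2023-04-22 16:44 UTC
Rule 3/3 (VWQ, +03:00): 2022-12-01 06:23 UTC ≤ query < +∞
16·60 + 44 + 180 = 1184 min
1184 = 0·1440 + 1184; 1184 = 19·60 + 44 → 19:44, same day
→ 2023-04-22 19:44 VWQ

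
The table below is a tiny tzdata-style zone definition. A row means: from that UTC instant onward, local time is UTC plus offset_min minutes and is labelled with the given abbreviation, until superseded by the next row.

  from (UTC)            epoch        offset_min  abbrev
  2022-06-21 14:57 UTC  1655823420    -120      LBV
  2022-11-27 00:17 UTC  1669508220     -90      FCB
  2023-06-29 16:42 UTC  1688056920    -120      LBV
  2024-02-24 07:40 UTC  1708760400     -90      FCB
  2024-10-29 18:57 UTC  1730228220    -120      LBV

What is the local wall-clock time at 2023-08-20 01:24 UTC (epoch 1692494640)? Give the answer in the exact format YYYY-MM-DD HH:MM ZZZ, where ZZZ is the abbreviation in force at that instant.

Query: 2023-08-20 01:24 UTC
Rule 3/5 (LBV, -02:00): 2023-06-29 16:42 UTC ≤ query < 2024-02-24 07:40 UTC
1·60 + 24 - 120 = -36 min
-36 = -1·1440 + 1404; 1404 = 23·60 + 24 → 23:24, 2023-08-20 - 1 day = 2023-08-19
→ 2023-08-19 23:24 LBV

2023-08-19 23:24 LBV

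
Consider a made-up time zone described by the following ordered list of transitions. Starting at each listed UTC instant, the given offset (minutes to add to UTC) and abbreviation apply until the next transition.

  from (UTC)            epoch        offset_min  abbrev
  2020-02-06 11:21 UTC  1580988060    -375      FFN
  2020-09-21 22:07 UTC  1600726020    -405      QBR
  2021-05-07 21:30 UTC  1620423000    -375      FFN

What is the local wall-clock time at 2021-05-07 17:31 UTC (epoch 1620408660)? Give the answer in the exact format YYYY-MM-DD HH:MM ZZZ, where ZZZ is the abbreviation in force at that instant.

2021-05-07 10:46 QBR

Query: 2021-05-07 17:31 UTC
Rule 2/3 (QBR, -06:45): 2020-09-21 22:07 UTC ≤ query < 2021-05-07 21:30 UTC
17·60 + 31 - 405 = 646 min
646 = 0·1440 + 646; 646 = 10·60 + 46 → 10:46, same day
→ 2021-05-07 10:46 QBR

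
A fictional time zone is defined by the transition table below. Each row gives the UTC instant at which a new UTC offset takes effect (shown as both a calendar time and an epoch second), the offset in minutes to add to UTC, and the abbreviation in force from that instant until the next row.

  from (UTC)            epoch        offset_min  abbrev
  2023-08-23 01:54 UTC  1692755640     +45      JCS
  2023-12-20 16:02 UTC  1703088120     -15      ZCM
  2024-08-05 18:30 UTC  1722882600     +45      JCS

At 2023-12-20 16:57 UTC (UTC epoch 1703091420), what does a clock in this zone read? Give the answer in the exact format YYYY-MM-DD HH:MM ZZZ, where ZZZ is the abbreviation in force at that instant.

2023-12-20 16:42 ZCM

Query: 2023-12-20 16:57 UTC
Rule 2/3 (ZCM, -00:15): 2023-12-20 16:02 UTC ≤ query < 2024-08-05 18:30 UTC
16·60 + 57 - 15 = 1002 min
1002 = 0·1440 + 1002; 1002 = 16·60 + 42 → 16:42, same day
→ 2023-12-20 16:42 ZCM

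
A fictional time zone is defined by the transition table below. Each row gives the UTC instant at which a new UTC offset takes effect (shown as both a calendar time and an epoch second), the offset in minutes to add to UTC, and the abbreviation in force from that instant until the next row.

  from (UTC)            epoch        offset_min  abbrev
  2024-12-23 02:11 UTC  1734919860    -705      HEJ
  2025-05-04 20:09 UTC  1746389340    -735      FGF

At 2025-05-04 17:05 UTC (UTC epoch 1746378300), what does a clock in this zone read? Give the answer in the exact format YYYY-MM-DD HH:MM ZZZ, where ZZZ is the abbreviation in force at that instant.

Query: 2025-05-04 17:05 UTC
Rule 1/2 (HEJ, -11:45): 2024-12-23 02:11 UTC ≤ query < 2025-05-04 20:09 UTC
17·60 + 5 - 705 = 320 min
320 = 0·1440 + 320; 320 = 5·60 + 20 → 05:20, same day
→ 2025-05-04 05:20 HEJ

2025-05-04 05:20 HEJ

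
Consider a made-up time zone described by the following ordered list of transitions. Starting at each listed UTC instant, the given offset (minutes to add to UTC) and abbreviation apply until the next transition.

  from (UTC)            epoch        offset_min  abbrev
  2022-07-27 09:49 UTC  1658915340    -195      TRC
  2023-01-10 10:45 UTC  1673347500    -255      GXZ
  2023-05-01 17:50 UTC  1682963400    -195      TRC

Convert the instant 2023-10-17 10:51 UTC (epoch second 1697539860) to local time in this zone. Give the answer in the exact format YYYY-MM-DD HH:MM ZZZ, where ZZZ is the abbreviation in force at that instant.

Query: 2023-10-17 10:51 UTC
Rule 3/3 (TRC, -03:15): 2023-05-01 17:50 UTC ≤ query < +∞
10·60 + 51 - 195 = 456 min
456 = 0·1440 + 456; 456 = 7·60 + 36 → 07:36, same day
→ 2023-10-17 07:36 TRC

2023-10-17 07:36 TRC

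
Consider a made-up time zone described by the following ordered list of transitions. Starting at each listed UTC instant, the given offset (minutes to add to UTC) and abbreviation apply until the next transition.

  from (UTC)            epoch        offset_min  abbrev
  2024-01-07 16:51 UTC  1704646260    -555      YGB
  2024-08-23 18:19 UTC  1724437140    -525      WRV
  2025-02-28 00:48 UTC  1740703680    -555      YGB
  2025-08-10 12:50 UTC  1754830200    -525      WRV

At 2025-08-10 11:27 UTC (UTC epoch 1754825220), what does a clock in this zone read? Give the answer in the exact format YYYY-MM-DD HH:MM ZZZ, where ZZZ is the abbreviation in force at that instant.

2025-08-10 02:12 YGB

Query: 2025-08-10 11:27 UTC
Rule 3/4 (YGB, -09:15): 2025-02-28 00:48 UTC ≤ query < 2025-08-10 12:50 UTC
11·60 + 27 - 555 = 132 min
132 = 0·1440 + 132; 132 = 2·60 + 12 → 02:12, same day
→ 2025-08-10 02:12 YGB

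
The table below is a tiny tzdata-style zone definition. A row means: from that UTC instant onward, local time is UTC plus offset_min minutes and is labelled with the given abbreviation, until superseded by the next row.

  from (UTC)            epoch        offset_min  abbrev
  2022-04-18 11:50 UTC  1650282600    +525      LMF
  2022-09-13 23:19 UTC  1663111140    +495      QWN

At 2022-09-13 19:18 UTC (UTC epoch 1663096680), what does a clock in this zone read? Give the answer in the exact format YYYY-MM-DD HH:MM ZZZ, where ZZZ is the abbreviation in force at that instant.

Query: 2022-09-13 19:18 UTC
Rule 1/2 (LMF, +08:45): 2022-04-18 11:50 UTC ≤ query < 2022-09-13 23:19 UTC
19·60 + 18 + 525 = 1683 min
1683 = 1·1440 + 243; 243 = 4·60 + 3 → 04:03, 2022-09-13 + 1 day = 2022-09-14
→ 2022-09-14 04:03 LMF

2022-09-14 04:03 LMF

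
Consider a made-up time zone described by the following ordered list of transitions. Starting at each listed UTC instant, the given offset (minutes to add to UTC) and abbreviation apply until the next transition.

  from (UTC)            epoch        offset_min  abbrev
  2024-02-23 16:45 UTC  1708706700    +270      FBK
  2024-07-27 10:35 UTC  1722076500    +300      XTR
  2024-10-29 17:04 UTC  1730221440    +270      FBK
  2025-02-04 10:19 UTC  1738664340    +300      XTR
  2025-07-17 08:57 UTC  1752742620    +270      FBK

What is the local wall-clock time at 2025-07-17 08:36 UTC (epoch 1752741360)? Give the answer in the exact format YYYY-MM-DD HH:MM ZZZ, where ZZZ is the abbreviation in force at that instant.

2025-07-17 13:36 XTR

Query: 2025-07-17 08:36 UTC
Rule 4/5 (XTR, +05:00): 2025-02-04 10:19 UTC ≤ query < 2025-07-17 08:57 UTC
8·60 + 36 + 300 = 816 min
816 = 0·1440 + 816; 816 = 13·60 + 36 → 13:36, same day
→ 2025-07-17 13:36 XTR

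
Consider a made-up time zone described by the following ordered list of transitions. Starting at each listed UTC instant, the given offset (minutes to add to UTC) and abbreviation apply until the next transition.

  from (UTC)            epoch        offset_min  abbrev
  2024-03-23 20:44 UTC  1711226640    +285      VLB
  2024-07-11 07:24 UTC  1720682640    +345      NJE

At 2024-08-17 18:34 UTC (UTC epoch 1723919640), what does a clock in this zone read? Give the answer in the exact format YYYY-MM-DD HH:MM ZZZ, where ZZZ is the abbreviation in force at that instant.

2024-08-18 00:19 NJE

Query: 2024-08-17 18:34 UTC
Rule 2/2 (NJE, +05:45): 2024-07-11 07:24 UTC ≤ query < +∞
18·60 + 34 + 345 = 1459 min
1459 = 1·1440 + 19; 19 = 0·60 + 19 → 00:19, 2024-08-17 + 1 day = 2024-08-18
→ 2024-08-18 00:19 NJE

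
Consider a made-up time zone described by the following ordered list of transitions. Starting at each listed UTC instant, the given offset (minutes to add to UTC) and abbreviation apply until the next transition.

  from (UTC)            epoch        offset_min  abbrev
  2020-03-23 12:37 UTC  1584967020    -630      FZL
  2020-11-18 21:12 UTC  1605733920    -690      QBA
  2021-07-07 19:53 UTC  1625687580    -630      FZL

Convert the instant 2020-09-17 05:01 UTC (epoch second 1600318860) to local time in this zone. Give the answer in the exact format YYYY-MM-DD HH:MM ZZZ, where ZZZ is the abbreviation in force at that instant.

2020-09-16 18:31 FZL

Query: 2020-09-17 05:01 UTC
Rule 1/3 (FZL, -10:30): 2020-03-23 12:37 UTC ≤ query < 2020-11-18 21:12 UTC
5·60 + 1 - 630 = -329 min
-329 = -1·1440 + 1111; 1111 = 18·60 + 31 → 18:31, 2020-09-17 - 1 day = 2020-09-16
→ 2020-09-16 18:31 FZL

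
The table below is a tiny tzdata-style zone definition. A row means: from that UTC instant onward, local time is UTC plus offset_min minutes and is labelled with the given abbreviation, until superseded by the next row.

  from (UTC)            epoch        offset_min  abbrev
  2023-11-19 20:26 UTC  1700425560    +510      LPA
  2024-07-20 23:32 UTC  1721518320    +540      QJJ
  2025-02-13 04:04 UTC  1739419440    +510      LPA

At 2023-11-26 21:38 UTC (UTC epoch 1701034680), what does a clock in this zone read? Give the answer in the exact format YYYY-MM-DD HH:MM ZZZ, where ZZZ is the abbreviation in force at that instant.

Query: 2023-11-26 21:38 UTC
Rule 1/3 (LPA, +08:30): 2023-11-19 20:26 UTC ≤ query < 2024-07-20 23:32 UTC
21·60 + 38 + 510 = 1808 min
1808 = 1·1440 + 368; 368 = 6·60 + 8 → 06:08, 2023-11-26 + 1 day = 2023-11-27
→ 2023-11-27 06:08 LPA

2023-11-27 06:08 LPA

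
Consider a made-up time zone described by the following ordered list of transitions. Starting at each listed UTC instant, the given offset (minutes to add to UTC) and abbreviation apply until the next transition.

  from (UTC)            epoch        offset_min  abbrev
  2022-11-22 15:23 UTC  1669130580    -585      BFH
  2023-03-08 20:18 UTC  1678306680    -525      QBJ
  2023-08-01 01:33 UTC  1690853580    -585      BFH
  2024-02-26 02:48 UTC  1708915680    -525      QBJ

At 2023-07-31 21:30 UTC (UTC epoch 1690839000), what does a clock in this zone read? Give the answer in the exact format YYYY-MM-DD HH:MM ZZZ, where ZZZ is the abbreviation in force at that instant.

2023-07-31 12:45 QBJ

Query: 2023-07-31 21:30 UTC
Rule 2/4 (QBJ, -08:45): 2023-03-08 20:18 UTC ≤ query < 2023-08-01 01:33 UTC
21·60 + 30 - 525 = 765 min
765 = 0·1440 + 765; 765 = 12·60 + 45 → 12:45, same day
→ 2023-07-31 12:45 QBJ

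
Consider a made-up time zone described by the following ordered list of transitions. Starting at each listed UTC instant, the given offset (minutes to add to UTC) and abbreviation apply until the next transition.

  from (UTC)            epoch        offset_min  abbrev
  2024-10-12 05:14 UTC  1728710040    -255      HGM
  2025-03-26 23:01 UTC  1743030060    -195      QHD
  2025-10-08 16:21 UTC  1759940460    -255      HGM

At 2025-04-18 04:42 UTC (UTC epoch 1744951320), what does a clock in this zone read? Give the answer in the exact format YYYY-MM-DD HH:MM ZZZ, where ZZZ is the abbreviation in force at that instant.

Query: 2025-04-18 04:42 UTC
Rule 2/3 (QHD, -03:15): 2025-03-26 23:01 UTC ≤ query < 2025-10-08 16:21 UTC
4·60 + 42 - 195 = 87 min
87 = 0·1440 + 87; 87 = 1·60 + 27 → 01:27, same day
→ 2025-04-18 01:27 QHD

2025-04-18 01:27 QHD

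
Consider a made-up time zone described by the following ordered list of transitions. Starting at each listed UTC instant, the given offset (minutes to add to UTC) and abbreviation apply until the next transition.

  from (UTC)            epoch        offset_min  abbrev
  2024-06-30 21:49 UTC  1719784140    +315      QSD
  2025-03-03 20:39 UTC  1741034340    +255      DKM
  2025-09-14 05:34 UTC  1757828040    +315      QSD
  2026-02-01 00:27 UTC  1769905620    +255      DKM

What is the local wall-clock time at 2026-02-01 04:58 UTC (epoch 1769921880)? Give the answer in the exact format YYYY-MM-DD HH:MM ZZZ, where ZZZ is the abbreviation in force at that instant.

Query: 2026-02-01 04:58 UTC
Rule 4/4 (DKM, +04:15): 2026-02-01 00:27 UTC ≤ query < +∞
4·60 + 58 + 255 = 553 min
553 = 0·1440 + 553; 553 = 9·60 + 13 → 09:13, same day
→ 2026-02-01 09:13 DKM

2026-02-01 09:13 DKM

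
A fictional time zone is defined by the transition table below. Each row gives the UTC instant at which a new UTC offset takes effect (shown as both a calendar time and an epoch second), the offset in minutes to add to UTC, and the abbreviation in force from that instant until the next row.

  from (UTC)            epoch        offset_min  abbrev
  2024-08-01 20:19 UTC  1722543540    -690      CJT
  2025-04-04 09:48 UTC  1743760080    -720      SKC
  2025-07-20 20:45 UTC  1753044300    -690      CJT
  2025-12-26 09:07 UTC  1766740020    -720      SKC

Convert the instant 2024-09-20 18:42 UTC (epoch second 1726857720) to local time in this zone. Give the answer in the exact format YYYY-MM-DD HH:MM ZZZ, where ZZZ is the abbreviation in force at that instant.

Query: 2024-09-20 18:42 UTC
Rule 1/4 (CJT, -11:30): 2024-08-01 20:19 UTC ≤ query < 2025-04-04 09:48 UTC
18·60 + 42 - 690 = 432 min
432 = 0·1440 + 432; 432 = 7·60 + 12 → 07:12, same day
→ 2024-09-20 07:12 CJT

2024-09-20 07:12 CJT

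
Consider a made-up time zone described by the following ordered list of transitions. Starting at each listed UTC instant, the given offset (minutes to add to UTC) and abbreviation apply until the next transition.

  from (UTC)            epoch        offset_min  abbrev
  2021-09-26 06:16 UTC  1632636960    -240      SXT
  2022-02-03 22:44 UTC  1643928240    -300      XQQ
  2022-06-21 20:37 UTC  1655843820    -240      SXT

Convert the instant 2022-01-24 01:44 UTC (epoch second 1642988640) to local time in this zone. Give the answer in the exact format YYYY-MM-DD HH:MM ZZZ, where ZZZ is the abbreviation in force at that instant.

2022-01-23 21:44 SXT

Query: 2022-01-24 01:44 UTC
Rule 1/3 (SXT, -04:00): 2021-09-26 06:16 UTC ≤ query < 2022-02-03 22:44 UTC
1·60 + 44 - 240 = -136 min
-136 = -1·1440 + 1304; 1304 = 21·60 + 44 → 21:44, 2022-01-24 - 1 day = 2022-01-23
→ 2022-01-23 21:44 SXT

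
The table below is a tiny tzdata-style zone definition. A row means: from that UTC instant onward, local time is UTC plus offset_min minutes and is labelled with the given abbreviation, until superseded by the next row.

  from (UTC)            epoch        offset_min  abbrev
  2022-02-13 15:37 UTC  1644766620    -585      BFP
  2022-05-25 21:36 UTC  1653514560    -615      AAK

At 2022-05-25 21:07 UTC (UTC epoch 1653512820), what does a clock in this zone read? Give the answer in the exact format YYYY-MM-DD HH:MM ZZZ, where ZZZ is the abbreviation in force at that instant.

2022-05-25 11:22 BFP

Query: 2022-05-25 21:07 UTC
Rule 1/2 (BFP, -09:45): 2022-02-13 15:37 UTC ≤ query < 2022-05-25 21:36 UTC
21·60 + 7 - 585 = 682 min
682 = 0·1440 + 682; 682 = 11·60 + 22 → 11:22, same day
→ 2022-05-25 11:22 BFP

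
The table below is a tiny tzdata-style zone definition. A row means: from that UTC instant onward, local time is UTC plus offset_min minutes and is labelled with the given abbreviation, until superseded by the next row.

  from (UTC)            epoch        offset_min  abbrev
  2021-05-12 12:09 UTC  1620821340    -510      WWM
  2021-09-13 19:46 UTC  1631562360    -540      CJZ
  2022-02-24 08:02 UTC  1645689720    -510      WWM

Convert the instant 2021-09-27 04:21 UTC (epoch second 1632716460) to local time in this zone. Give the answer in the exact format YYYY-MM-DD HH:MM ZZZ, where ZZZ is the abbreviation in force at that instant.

2021-09-26 19:21 CJZ

Query: 2021-09-27 04:21 UTC
Rule 2/3 (CJZ, -09:00): 2021-09-13 19:46 UTC ≤ query < 2022-02-24 08:02 UTC
4·60 + 21 - 540 = -279 min
-279 = -1·1440 + 1161; 1161 = 19·60 + 21 → 19:21, 2021-09-27 - 1 day = 2021-09-26
→ 2021-09-26 19:21 CJZ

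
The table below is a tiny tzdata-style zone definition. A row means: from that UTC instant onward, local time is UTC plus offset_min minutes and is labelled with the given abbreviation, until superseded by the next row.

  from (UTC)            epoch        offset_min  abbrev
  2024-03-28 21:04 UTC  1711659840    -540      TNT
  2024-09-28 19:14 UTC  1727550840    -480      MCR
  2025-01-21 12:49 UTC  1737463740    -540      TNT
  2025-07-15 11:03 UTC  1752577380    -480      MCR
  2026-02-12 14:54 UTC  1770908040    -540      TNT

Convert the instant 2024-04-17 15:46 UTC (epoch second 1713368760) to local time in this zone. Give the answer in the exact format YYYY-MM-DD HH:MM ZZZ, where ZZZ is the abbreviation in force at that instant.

2024-04-17 06:46 TNT

Query: 2024-04-17 15:46 UTC
Rule 1/5 (TNT, -09:00): 2024-03-28 21:04 UTC ≤ query < 2024-09-28 19:14 UTC
15·60 + 46 - 540 = 406 min
406 = 0·1440 + 406; 406 = 6·60 + 46 → 06:46, same day
→ 2024-04-17 06:46 TNT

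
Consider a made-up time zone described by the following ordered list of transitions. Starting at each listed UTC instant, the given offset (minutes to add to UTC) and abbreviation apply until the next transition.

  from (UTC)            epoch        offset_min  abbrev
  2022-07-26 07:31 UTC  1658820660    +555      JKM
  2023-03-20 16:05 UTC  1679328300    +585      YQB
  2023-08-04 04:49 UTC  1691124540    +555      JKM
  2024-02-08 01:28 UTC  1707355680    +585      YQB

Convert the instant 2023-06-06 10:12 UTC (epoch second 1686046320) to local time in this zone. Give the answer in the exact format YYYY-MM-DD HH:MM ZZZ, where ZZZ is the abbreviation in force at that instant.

2023-06-06 19:57 YQB

Query: 2023-06-06 10:12 UTC
Rule 2/4 (YQB, +09:45): 2023-03-20 16:05 UTC ≤ query < 2023-08-04 04:49 UTC
10·60 + 12 + 585 = 1197 min
1197 = 0·1440 + 1197; 1197 = 19·60 + 57 → 19:57, same day
→ 2023-06-06 19:57 YQB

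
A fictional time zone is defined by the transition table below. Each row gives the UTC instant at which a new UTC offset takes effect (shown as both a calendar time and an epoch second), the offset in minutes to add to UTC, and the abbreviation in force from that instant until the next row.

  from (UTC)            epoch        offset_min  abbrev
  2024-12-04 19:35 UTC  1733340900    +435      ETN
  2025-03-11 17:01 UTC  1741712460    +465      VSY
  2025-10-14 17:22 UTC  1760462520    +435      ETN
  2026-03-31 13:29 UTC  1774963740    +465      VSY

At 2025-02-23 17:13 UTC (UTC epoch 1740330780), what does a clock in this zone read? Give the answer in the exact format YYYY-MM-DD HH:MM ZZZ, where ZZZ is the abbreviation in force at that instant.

Query: 2025-02-23 17:13 UTC
Rule 1/4 (ETN, +07:15): 2024-12-04 19:35 UTC ≤ query < 2025-03-11 17:01 UTC
17·60 + 13 + 435 = 1468 min
1468 = 1·1440 + 28; 28 = 0·60 + 28 → 00:28, 2025-02-23 + 1 day = 2025-02-24
→ 2025-02-24 00:28 ETN

2025-02-24 00:28 ETN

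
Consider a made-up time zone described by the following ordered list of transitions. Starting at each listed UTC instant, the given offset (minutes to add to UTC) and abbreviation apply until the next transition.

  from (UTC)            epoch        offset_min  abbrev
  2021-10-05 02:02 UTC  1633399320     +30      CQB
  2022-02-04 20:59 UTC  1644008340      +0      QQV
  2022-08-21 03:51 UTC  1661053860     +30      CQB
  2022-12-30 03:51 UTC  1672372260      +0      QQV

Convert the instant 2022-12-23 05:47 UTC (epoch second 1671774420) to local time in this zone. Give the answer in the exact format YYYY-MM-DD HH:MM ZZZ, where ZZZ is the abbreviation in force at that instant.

2022-12-23 06:17 CQB

Query: 2022-12-23 05:47 UTC
Rule 3/4 (CQB, +00:30): 2022-08-21 03:51 UTC ≤ query < 2022-12-30 03:51 UTC
5·60 + 47 + 30 = 377 min
377 = 0·1440 + 377; 377 = 6·60 + 17 → 06:17, same day
→ 2022-12-23 06:17 CQB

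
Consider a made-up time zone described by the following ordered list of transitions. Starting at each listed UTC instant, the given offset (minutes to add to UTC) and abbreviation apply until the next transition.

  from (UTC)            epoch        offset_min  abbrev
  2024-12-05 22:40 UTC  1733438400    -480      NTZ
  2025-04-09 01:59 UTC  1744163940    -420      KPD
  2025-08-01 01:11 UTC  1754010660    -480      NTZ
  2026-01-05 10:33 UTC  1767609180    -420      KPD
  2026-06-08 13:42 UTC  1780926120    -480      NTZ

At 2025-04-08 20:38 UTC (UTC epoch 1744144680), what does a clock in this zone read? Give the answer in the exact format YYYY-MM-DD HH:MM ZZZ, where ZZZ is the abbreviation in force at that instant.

Query: 2025-04-08 20:38 UTC
Rule 1/5 (NTZ, -08:00): 2024-12-05 22:40 UTC ≤ query < 2025-04-09 01:59 UTC
20·60 + 38 - 480 = 758 min
758 = 0·1440 + 758; 758 = 12·60 + 38 → 12:38, same day
→ 2025-04-08 12:38 NTZ

2025-04-08 12:38 NTZ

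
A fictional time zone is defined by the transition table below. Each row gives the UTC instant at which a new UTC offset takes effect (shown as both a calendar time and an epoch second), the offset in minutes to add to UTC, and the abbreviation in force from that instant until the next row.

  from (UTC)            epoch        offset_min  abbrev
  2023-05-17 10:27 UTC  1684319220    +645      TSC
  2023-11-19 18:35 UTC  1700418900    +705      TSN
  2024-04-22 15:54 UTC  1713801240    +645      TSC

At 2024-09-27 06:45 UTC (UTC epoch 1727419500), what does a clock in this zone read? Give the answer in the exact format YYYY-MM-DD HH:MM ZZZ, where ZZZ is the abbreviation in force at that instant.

Query: 2024-09-27 06:45 UTC
Rule 3/3 (TSC, +10:45): 2024-04-22 15:54 UTC ≤ query < +∞
6·60 + 45 + 645 = 1050 min
1050 = 0·1440 + 1050; 1050 = 17·60 + 30 → 17:30, same day
→ 2024-09-27 17:30 TSC

2024-09-27 17:30 TSC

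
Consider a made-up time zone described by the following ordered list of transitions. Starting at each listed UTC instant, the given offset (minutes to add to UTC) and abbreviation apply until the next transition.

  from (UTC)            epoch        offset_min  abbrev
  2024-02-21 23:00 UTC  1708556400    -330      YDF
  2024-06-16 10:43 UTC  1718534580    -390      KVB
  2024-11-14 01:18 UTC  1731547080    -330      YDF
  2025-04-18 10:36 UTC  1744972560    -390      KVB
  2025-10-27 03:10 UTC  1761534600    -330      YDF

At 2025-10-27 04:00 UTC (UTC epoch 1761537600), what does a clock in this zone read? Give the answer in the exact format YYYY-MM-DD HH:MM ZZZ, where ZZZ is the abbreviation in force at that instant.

2025-10-26 22:30 YDF

Query: 2025-10-27 04:00 UTC
Rule 5/5 (YDF, -05:30): 2025-10-27 03:10 UTC ≤ query < +∞
4·60 + 0 - 330 = -90 min
-90 = -1·1440 + 1350; 1350 = 22·60 + 30 → 22:30, 2025-10-27 - 1 day = 2025-10-26
→ 2025-10-26 22:30 YDF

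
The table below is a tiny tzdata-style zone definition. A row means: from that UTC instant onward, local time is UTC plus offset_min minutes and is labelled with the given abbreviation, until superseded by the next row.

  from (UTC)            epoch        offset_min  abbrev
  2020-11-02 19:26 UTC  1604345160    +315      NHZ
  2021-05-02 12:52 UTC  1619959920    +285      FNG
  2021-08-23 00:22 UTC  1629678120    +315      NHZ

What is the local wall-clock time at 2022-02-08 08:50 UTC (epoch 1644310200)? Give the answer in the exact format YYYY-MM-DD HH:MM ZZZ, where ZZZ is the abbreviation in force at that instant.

Query: 2022-02-08 08:50 UTC
Rule 3/3 (NHZ, +05:15): 2021-08-23 00:22 UTC ≤ query < +∞
8·60 + 50 + 315 = 845 min
845 = 0·1440 + 845; 845 = 14·60 + 5 → 14:05, same day
→ 2022-02-08 14:05 NHZ

2022-02-08 14:05 NHZ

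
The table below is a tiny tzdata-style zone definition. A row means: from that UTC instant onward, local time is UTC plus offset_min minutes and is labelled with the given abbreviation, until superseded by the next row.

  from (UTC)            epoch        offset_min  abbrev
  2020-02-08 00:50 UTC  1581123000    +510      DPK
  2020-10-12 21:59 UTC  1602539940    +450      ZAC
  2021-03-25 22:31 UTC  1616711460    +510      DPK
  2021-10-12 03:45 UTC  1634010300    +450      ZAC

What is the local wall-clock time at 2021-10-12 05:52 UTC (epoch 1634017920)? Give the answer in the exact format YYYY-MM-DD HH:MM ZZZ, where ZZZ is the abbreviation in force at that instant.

Query: 2021-10-12 05:52 UTC
Rule 4/4 (ZAC, +07:30): 2021-10-12 03:45 UTC ≤ query < +∞
5·60 + 52 + 450 = 802 min
802 = 0·1440 + 802; 802 = 13·60 + 22 → 13:22, same day
→ 2021-10-12 13:22 ZAC

2021-10-12 13:22 ZAC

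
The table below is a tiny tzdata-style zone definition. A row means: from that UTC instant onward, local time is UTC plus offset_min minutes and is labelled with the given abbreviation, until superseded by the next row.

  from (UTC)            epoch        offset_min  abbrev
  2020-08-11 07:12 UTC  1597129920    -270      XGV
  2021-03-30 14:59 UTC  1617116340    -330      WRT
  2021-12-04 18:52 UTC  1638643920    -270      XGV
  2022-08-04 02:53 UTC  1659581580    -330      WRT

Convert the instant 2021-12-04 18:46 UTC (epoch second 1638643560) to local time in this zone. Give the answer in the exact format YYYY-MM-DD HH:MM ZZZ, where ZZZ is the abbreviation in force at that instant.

2021-12-04 13:16 WRT

Query: 2021-12-04 18:46 UTC
Rule 2/4 (WRT, -05:30): 2021-03-30 14:59 UTC ≤ query < 2021-12-04 18:52 UTC
18·60 + 46 - 330 = 796 min
796 = 0·1440 + 796; 796 = 13·60 + 16 → 13:16, same day
→ 2021-12-04 13:16 WRT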